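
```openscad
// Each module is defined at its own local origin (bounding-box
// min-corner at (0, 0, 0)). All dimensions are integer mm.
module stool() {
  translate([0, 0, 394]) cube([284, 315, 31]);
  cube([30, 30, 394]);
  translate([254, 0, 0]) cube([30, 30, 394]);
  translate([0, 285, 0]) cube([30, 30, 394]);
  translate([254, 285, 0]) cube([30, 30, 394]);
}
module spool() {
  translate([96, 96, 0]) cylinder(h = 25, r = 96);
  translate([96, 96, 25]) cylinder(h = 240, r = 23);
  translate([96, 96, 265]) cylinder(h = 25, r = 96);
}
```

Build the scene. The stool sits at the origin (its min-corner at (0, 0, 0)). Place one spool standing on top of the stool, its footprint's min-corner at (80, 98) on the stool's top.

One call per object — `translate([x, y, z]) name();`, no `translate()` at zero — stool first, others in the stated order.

stool();
translate([80, 98, 425]) spool();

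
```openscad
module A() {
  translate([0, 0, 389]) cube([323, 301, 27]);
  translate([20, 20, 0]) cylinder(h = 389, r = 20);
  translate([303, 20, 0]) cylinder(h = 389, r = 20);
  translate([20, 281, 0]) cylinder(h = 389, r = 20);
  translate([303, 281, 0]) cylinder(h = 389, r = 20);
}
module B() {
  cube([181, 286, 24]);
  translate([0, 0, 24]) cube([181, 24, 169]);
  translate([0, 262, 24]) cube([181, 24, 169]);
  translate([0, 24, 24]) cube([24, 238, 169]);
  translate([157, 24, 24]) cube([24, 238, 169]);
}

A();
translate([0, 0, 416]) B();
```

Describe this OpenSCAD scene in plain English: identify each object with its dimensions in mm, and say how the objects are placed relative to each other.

A is a four-legged stool. The seat is a 323×301×27 mm slab whose top surface is at z = 416 mm; four round legs, each 40 mm in diameter, run from the floor (z = 0) to the underside of the seat, each leg's axis is inset half a diameter from the nearest pair of seat edges (so the leg's bounding box is flush with the corner).

B is an open storage box with external size 181×286×193 mm and wall thickness 24 mm (the base is also 24 mm thick). The base covers the whole footprint; the four walls stand on the base, with the y-facing walls full-width and the x-facing walls fitting between their inner faces.

The open box is on top of the stool.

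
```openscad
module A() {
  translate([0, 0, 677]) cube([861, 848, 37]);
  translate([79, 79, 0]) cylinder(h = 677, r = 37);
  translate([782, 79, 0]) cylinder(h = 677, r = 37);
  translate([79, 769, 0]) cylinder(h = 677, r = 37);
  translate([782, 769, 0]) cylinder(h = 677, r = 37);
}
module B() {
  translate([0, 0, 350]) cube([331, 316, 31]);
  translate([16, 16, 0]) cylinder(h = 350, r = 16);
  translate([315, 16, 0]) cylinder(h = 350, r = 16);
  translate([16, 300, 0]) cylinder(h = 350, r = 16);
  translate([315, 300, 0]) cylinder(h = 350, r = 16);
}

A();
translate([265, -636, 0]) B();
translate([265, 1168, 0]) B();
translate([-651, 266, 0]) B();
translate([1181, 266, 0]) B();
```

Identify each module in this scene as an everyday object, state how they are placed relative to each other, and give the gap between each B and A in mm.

Each stool's nearest face is 320 mm from the table's bounding box.

A is a table. B is a stool. Four stools sit around the table at the −y, +y, −x, +x sides. The gap between each stool and the table is 320 mm.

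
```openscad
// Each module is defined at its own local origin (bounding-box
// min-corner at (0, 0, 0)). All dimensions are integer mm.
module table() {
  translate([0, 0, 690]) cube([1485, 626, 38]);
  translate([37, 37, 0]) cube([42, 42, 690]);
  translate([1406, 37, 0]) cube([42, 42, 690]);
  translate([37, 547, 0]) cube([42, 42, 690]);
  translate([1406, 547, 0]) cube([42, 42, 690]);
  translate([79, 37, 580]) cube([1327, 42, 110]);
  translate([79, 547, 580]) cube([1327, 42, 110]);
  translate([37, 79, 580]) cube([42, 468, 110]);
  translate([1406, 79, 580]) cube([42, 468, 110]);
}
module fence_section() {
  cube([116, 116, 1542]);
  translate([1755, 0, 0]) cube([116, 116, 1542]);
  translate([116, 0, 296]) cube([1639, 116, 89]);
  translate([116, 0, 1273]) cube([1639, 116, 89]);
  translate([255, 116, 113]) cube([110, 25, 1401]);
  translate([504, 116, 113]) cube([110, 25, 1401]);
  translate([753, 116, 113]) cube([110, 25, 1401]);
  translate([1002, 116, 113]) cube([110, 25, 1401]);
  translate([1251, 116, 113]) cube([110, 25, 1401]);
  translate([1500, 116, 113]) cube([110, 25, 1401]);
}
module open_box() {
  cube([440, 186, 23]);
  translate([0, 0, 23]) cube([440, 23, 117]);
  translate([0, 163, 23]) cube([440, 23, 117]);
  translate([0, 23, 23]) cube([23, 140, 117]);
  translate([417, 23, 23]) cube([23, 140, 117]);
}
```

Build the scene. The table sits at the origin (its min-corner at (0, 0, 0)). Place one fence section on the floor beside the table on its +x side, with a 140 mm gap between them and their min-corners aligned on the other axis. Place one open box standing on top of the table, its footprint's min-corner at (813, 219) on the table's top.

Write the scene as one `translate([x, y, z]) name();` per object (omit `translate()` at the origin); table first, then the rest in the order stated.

table();
translate([1625, 0, 0]) fence_section();
translate([813, 219, 728]) open_box();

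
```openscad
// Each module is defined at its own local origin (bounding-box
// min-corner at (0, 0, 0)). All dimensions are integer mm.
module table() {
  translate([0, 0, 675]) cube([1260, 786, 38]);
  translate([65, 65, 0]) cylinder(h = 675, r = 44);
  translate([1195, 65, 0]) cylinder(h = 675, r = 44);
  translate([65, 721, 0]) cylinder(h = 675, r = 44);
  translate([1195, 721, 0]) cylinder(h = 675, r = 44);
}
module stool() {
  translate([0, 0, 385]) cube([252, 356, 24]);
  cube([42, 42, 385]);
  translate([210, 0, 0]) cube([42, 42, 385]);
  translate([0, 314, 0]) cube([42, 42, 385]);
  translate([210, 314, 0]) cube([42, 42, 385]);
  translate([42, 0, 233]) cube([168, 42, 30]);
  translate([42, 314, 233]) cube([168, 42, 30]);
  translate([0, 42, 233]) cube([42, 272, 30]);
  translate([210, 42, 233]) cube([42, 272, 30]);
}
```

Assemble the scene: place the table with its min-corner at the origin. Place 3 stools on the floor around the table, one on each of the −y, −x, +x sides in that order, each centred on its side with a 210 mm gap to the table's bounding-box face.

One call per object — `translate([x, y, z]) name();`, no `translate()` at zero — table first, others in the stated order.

table();
translate([504, -566, 0]) stool();
translate([-462, 215, 0]) stool();
translate([1470, 215, 0]) stool();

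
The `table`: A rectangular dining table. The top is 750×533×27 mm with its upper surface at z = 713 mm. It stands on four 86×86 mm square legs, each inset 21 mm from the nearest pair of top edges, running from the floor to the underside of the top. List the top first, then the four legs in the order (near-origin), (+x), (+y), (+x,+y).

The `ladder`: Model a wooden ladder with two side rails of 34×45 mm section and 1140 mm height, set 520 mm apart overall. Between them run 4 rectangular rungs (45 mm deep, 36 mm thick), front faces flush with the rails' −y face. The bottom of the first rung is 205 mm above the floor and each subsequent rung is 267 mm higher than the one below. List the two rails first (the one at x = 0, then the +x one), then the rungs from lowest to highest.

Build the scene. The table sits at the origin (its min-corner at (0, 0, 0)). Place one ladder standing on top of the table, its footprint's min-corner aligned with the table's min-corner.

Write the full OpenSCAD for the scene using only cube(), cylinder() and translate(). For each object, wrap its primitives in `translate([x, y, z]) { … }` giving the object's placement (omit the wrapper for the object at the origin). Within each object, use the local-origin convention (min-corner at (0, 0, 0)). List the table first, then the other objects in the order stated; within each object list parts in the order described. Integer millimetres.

translate([0, 0, 686]) cube([750, 533, 27]);
translate([21, 21, 0]) cube([86, 86, 686]);
translate([643, 21, 0]) cube([86, 86, 686]);
translate([21, 426, 0]) cube([86, 86, 686]);
translate([643, 426, 0]) cube([86, 86, 686]);
translate([0, 0, 713]) {
  cube([34, 45, 1140]);
  translate([486, 0, 0]) cube([34, 45, 1140]);
  translate([34, 0, 205]) cube([452, 45, 36]);
  translate([34, 0, 472]) cube([452, 45, 36]);
  translate([34, 0, 739]) cube([452, 45, 36]);
  translate([34, 0, 1006]) cube([452, 45, 36]);
}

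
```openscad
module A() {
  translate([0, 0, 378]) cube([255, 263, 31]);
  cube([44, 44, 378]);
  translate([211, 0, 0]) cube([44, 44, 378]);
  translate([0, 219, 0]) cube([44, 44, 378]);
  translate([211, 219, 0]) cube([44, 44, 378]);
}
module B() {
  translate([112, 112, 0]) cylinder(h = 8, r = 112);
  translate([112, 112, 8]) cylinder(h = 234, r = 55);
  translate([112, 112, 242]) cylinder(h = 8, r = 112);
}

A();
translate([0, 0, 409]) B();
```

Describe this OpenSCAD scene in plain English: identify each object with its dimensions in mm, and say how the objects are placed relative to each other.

A is a four-legged stool. The seat is 255×263 mm, 31 mm thick, top at z = 409 mm. It stands on four square legs, each 44×44 mm in cross-section, from z = 0 to the seat underside, each flush with a corner of the seat.

B is a spool: two coaxial disc flanges of radius 112 mm and thickness 8 mm, joined by a core cylinder of radius 55 mm and height 234 mm. The lower flange rests on z = 0 and the three cylinders share a vertical axis.

The spool is on top of the stool.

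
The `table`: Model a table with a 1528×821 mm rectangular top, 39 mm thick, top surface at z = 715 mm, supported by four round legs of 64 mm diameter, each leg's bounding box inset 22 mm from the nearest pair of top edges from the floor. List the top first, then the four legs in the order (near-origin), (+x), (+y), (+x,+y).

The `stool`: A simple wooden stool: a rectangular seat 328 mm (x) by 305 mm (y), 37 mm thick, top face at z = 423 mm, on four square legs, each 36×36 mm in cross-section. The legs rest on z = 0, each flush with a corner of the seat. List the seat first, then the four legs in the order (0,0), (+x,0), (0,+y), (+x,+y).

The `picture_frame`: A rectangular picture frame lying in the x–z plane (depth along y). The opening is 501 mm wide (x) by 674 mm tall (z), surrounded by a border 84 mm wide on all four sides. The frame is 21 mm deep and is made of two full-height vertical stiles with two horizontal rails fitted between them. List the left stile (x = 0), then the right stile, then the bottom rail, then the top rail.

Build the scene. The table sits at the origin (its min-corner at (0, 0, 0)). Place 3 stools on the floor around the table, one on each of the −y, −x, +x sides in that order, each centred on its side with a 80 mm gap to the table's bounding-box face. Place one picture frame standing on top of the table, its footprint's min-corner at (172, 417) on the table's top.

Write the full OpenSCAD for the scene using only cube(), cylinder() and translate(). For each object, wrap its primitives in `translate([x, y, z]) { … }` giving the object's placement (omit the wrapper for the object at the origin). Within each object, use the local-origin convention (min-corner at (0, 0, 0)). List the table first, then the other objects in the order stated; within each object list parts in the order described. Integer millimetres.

translate([0, 0, 676]) cube([1528, 821, 39]);
translate([54, 54, 0]) cylinder(h = 676, r = 32);
translate([1474, 54, 0]) cylinder(h = 676, r = 32);
translate([54, 767, 0]) cylinder(h = 676, r = 32);
translate([1474, 767, 0]) cylinder(h = 676, r = 32);
translate([600, -385, 0]) {
  translate([0, 0, 386]) cube([328, 305, 37]);
  cube([36, 36, 386]);
  translate([292, 0, 0]) cube([36, 36, 386]);
  translate([0, 269, 0]) cube([36, 36, 386]);
  translate([292, 269, 0]) cube([36, 36, 386]);
}
translate([-408, 258, 0]) {
  translate([0, 0, 386]) cube([328, 305, 37]);
  cube([36, 36, 386]);
  translate([292, 0, 0]) cube([36, 36, 386]);
  translate([0, 269, 0]) cube([36, 36, 386]);
  translate([292, 269, 0]) cube([36, 36, 386]);
}
translate([1608, 258, 0]) {
  translate([0, 0, 386]) cube([328, 305, 37]);
  cube([36, 36, 386]);
  translate([292, 0, 0]) cube([36, 36, 386]);
  translate([0, 269, 0]) cube([36, 36, 386]);
  translate([292, 269, 0]) cube([36, 36, 386]);
}
translate([172, 417, 715]) {
  cube([84, 21, 842]);
  translate([585, 0, 0]) cube([84, 21, 842]);
  translate([84, 0, 0]) cube([501, 21, 84]);
  translate([84, 0, 758]) cube([501, 21, 84]);
}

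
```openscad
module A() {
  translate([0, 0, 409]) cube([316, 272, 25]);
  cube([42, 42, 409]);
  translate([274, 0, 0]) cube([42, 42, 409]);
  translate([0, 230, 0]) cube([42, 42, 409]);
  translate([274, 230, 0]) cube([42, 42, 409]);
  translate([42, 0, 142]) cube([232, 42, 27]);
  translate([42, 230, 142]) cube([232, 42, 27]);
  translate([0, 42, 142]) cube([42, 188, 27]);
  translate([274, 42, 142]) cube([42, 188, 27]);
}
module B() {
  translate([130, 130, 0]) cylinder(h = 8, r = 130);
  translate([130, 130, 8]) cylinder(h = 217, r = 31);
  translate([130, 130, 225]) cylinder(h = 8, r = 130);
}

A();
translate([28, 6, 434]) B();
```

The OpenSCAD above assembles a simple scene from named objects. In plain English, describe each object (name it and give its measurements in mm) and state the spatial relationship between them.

A is a four-legged stool. The seat is a 316×272×25 mm slab whose top surface is at z = 434 mm; four square legs, each 42×42 mm in cross-section, run from the floor (z = 0) to the underside of the seat, each flush with a corner of the seat. Four stretchers, 42 mm wide and 27 mm tall, connect adjacent legs with their undersides at z = 142 mm, each running between the inner faces of the legs it joins and aligned with the legs' outer faces on the other axis.

B is a spool: two coaxial disc flanges of radius 130 mm and thickness 8 mm, joined by a core cylinder of radius 31 mm and height 217 mm. The lower flange rests on z = 0 and the three cylinders share a vertical axis.

The spool is on top of the stool, centred.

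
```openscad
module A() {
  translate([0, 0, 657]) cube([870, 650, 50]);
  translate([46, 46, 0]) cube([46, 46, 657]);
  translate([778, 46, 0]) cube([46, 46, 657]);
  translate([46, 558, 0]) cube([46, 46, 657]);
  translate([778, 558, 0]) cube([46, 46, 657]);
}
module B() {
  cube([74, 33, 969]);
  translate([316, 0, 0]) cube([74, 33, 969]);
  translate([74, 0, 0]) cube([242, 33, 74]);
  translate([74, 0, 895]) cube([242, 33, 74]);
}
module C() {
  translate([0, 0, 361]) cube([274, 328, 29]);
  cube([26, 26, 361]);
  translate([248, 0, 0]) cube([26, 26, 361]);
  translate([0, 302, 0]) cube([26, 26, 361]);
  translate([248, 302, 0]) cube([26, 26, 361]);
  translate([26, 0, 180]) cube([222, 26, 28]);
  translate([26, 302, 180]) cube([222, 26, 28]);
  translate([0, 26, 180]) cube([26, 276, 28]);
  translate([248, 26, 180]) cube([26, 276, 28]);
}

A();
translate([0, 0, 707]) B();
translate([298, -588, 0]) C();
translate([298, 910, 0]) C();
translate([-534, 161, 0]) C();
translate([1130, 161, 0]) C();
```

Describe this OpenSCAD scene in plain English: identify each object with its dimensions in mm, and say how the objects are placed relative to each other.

A is a rectangular dining table. The top is 870×650×50 mm with its upper surface at z = 707 mm. It stands on four 46×46 mm square legs, each inset 46 mm from the nearest pair of top edges, running from the floor to the underside of the top.

B is a picture frame with a 242×821 mm rectangular opening (x by z) and a uniform 74 mm border on every side. Frame depth is 33 mm along y. It is built from two vertical stiles running the full outside height and two horizontal rails spanning the gap between the stiles.

C is a four-legged stool. The seat is a 274×328×29 mm slab whose top surface is at z = 390 mm; four square legs, each 26×26 mm in cross-section, run from the floor (z = 0) to the underside of the seat, each flush with a corner of the seat. Four stretchers, 26 mm wide and 28 mm tall, connect adjacent legs with their undersides at z = 180 mm, each running between the inner faces of the legs it joins and aligned with the legs' outer faces on the other axis.

The picture frame is on top of the table. Four stools sit around the table at the −y, +y, −x, +x sides.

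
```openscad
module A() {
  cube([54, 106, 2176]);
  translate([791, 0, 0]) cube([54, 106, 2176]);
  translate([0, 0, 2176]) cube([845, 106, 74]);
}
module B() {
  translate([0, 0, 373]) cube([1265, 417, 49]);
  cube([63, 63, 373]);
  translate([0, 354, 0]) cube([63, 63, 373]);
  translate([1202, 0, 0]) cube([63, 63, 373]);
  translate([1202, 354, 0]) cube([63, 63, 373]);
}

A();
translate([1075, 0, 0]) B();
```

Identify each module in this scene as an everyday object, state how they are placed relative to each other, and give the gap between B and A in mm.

A is a door frame. B is a bench. The bench is on the floor beside the door frame on its +x side. The gap between the bench and the door frame is 230 mm.

The bench's nearest face is 230 mm from the door frame's +x face.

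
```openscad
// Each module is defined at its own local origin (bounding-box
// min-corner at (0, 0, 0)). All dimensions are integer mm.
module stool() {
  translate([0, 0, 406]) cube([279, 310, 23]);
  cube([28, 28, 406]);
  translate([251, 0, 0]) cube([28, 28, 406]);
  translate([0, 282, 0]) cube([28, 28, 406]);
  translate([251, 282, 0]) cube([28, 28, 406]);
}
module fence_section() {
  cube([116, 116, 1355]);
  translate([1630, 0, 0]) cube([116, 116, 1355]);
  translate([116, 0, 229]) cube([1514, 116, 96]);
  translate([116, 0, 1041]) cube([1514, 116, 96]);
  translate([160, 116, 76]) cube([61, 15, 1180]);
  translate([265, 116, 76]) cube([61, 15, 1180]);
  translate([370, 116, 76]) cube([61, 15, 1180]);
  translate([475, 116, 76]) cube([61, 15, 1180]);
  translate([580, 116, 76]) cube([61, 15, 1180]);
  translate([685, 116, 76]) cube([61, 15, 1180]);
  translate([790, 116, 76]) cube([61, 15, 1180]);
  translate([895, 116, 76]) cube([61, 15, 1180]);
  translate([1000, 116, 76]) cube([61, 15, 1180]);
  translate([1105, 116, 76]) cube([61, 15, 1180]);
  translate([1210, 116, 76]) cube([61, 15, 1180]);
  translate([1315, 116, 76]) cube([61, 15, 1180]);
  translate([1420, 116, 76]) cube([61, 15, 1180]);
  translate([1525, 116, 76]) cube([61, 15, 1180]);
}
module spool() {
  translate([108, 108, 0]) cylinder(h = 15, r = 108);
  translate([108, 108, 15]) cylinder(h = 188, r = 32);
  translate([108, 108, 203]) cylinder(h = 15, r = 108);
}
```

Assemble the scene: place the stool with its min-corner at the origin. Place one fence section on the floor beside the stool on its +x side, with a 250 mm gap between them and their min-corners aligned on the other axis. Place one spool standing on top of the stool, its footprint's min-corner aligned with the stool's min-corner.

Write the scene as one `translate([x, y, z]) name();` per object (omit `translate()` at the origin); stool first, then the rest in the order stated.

stool();
translate([529, 0, 0]) fence_section();
translate([0, 0, 429]) spool();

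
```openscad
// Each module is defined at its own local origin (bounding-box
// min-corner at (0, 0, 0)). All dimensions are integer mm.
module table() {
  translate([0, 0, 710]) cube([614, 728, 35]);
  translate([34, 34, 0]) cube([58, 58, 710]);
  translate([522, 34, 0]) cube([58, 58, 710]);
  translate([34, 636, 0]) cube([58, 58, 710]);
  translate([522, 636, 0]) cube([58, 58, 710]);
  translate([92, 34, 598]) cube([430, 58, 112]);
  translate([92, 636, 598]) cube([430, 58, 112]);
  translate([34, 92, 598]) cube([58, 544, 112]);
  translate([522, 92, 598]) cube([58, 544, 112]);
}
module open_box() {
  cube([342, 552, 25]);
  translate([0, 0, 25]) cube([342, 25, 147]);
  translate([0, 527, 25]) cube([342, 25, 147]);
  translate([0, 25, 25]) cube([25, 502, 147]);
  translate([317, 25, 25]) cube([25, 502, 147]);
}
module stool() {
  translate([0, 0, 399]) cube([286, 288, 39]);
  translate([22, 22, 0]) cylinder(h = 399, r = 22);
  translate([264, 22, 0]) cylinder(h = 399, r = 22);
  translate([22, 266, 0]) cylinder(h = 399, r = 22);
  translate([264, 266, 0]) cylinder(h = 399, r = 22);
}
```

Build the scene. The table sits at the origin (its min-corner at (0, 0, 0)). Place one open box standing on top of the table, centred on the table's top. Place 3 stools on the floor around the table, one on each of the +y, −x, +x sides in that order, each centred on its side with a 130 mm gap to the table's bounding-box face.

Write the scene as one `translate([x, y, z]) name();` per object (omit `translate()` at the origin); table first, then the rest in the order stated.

table();
translate([136, 88, 745]) open_box();
translate([164, 858, 0]) stool();
translate([-416, 220, 0]) stool();
translate([744, 220, 0]) stool();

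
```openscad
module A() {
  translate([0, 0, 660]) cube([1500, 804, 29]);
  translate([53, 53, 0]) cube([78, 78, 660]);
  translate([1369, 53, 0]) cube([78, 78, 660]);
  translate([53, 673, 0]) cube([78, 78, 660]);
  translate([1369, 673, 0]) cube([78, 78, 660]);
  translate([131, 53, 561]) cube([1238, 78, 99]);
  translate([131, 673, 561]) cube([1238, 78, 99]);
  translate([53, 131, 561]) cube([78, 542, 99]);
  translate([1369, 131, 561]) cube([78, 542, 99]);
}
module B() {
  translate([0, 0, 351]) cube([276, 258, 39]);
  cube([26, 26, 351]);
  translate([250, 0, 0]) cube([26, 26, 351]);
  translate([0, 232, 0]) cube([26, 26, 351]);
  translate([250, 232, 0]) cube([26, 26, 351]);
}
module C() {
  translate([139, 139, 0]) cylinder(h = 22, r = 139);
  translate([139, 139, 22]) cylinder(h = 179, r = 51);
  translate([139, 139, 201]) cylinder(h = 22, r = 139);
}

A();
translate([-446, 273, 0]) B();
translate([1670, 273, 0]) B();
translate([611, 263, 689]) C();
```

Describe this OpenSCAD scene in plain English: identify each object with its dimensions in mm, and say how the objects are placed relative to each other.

A is a rectangular dining table. The top is 1500×804×29 mm with its upper surface at z = 689 mm. It stands on four 78×78 mm square legs, each inset 53 mm from the nearest pair of top edges, running from the floor to the underside of the top. Four apron rails, 78 mm thick and 99 mm tall, run between adjacent legs with their top edges flush with the underside of the top and their outer faces flush with the legs' outer faces.

B is a four-legged stool. The seat is 276×258 mm, 39 mm thick, top at z = 390 mm. It stands on four square legs, each 26×26 mm in cross-section, from z = 0 to the seat underside, each flush with a corner of the seat.

C is a spool: two coaxial disc flanges of radius 139 mm and thickness 22 mm, joined by a core cylinder of radius 51 mm and height 179 mm. The lower flange rests on z = 0 and the three cylinders share a vertical axis.

Two stools sit around the table at the −x, +x sides. The spool is on top of the table, centred.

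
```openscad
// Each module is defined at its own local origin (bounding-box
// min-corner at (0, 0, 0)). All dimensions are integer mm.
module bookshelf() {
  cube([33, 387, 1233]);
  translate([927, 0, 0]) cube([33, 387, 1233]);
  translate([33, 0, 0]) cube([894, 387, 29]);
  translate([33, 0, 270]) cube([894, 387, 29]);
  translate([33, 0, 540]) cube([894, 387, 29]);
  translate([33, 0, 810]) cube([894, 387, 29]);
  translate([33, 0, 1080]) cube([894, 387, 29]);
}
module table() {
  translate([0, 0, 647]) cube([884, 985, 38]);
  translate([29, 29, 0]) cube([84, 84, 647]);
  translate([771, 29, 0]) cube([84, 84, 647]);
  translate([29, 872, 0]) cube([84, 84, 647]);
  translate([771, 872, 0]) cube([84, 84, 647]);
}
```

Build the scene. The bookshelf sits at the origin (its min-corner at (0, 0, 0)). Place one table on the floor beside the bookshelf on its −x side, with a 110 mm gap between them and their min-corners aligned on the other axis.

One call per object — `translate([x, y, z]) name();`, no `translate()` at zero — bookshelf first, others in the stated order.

bookshelf();
translate([-994, 0, 0]) table();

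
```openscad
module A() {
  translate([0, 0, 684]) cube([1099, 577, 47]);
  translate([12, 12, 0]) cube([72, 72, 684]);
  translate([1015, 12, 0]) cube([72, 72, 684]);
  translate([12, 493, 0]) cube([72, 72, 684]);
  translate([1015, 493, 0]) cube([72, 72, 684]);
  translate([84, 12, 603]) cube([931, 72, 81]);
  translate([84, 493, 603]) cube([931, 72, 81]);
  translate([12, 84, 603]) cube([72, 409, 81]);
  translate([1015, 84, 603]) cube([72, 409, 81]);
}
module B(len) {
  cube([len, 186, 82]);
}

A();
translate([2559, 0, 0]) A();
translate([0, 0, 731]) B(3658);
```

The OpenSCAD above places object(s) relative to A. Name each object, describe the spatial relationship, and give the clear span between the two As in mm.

Second table starts at x = 2559; first ends at x = 1099; clear span = 2559 − 1099 = 1460 mm.

A is a table. B is a beam. A beam spans the tops of two tables. The clear span between the two tables is 1460 mm.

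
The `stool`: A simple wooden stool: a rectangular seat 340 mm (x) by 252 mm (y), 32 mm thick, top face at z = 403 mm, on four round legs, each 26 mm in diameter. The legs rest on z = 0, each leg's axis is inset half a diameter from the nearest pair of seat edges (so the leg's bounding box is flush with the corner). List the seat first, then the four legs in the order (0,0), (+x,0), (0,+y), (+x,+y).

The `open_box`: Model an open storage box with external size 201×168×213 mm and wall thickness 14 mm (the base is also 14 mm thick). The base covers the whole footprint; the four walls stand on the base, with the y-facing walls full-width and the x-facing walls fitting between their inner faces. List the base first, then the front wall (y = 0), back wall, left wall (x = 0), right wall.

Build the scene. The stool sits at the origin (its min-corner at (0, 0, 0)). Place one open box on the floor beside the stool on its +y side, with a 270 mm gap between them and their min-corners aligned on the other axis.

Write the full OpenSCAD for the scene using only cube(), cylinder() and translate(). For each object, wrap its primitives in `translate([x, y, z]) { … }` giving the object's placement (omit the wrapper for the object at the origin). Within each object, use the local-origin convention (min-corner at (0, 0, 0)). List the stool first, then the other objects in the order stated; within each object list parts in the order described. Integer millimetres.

translate([0, 0, 371]) cube([340, 252, 32]);
translate([13, 13, 0]) cylinder(h = 371, r = 13);
translate([327, 13, 0]) cylinder(h = 371, r = 13);
translate([13, 239, 0]) cylinder(h = 371, r = 13);
translate([327, 239, 0]) cylinder(h = 371, r = 13);
translate([0, 522, 0]) {
  cube([201, 168, 14]);
  translate([0, 0, 14]) cube([201, 14, 199]);
  translate([0, 154, 14]) cube([201, 14, 199]);
  translate([0, 14, 14]) cube([14, 140, 199]);
  translate([187, 14, 14]) cube([14, 140, 199]);
}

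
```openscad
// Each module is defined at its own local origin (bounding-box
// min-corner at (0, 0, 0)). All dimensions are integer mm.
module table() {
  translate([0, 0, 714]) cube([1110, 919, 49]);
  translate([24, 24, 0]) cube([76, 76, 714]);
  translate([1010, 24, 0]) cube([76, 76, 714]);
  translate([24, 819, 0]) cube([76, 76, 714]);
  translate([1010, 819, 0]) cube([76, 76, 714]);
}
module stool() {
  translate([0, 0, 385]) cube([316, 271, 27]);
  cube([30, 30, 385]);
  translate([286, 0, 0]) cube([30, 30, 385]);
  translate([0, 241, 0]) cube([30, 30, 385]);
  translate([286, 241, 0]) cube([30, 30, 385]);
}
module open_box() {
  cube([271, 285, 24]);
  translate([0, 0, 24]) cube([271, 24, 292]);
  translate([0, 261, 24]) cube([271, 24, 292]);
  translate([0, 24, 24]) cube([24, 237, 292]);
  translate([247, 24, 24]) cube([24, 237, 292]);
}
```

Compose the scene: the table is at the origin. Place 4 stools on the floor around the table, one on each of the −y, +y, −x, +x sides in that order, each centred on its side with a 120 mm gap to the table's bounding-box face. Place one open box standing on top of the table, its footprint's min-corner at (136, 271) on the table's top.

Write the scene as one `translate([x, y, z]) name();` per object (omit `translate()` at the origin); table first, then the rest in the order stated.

table();
translate([397, -391, 0]) stool();
translate([397, 1039, 0]) stool();
translate([-436, 324, 0]) stool();
translate([1230, 324, 0]) stool();
translate([136, 271, 763]) open_box();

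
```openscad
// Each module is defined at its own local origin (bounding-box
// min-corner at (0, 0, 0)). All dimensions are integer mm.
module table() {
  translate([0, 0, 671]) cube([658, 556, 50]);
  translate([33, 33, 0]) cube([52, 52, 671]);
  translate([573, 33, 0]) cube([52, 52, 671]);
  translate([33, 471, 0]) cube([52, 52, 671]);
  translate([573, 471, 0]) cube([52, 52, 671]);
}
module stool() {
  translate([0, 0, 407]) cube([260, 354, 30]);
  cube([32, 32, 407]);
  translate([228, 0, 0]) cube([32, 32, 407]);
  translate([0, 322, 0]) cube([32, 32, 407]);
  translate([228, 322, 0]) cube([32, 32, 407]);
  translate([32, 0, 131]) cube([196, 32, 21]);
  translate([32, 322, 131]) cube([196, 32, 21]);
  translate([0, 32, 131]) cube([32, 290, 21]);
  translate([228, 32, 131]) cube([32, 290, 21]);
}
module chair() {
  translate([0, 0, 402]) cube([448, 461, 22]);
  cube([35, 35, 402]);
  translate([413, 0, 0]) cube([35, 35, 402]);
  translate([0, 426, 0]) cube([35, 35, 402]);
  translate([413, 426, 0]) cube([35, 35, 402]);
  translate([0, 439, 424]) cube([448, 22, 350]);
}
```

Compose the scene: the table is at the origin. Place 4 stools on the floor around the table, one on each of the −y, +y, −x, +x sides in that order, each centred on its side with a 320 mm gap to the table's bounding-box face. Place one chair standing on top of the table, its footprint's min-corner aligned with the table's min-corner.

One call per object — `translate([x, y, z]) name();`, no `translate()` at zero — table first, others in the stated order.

table();
translate([199, -674, 0]) stool();
translate([199, 876, 0]) stool();
translate([-580, 101, 0]) stool();
translate([978, 101, 0]) stool();
translate([0, 0, 721]) chair();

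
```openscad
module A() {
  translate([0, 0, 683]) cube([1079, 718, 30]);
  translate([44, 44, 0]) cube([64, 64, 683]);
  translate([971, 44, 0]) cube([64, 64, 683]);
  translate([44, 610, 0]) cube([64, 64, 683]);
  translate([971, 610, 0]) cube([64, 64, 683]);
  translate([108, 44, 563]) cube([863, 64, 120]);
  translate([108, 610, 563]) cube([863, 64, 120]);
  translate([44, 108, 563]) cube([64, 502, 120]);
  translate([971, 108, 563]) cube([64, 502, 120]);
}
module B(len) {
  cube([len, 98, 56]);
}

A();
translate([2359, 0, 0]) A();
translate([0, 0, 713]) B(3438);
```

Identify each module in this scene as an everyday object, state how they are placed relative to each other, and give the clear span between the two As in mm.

A is a table. B is a beam. A beam spans the tops of two tables. The clear span between the two tables is 1280 mm.

Second table starts at x = 2359; first ends at x = 1079; clear span = 2359 − 1079 = 1280 mm.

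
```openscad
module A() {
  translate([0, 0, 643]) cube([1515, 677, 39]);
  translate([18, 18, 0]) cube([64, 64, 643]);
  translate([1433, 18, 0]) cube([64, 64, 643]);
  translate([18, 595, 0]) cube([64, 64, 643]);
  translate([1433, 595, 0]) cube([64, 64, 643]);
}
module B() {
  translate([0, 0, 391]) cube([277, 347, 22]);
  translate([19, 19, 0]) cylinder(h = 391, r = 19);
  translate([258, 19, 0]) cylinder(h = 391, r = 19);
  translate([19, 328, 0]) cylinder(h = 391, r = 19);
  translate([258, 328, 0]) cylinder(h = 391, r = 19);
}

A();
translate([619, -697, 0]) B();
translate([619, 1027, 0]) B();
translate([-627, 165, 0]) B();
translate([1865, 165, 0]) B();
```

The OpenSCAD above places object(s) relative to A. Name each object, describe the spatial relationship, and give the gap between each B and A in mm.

A is a table. B is a stool. Four stools sit around the table at the −y, +y, −x, +x sides. The gap between each stool and the table is 350 mm.

Each stool's nearest face is 350 mm from the table's bounding box.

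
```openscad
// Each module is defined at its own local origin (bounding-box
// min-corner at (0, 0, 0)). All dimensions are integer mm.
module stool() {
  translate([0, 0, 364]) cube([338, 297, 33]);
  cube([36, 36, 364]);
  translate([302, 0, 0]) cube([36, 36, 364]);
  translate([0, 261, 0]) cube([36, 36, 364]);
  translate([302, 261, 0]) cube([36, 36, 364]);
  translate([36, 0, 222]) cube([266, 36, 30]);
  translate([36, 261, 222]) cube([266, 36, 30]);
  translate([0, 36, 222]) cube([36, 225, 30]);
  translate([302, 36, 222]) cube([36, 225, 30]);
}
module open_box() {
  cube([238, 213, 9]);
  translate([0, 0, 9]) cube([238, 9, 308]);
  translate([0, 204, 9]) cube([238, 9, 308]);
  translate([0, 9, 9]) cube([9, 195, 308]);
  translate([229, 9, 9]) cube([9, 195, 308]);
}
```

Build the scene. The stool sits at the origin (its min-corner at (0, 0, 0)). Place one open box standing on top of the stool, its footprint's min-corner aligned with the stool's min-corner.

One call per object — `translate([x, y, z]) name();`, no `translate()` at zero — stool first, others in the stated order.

stool();
translate([0, 0, 397]) open_box();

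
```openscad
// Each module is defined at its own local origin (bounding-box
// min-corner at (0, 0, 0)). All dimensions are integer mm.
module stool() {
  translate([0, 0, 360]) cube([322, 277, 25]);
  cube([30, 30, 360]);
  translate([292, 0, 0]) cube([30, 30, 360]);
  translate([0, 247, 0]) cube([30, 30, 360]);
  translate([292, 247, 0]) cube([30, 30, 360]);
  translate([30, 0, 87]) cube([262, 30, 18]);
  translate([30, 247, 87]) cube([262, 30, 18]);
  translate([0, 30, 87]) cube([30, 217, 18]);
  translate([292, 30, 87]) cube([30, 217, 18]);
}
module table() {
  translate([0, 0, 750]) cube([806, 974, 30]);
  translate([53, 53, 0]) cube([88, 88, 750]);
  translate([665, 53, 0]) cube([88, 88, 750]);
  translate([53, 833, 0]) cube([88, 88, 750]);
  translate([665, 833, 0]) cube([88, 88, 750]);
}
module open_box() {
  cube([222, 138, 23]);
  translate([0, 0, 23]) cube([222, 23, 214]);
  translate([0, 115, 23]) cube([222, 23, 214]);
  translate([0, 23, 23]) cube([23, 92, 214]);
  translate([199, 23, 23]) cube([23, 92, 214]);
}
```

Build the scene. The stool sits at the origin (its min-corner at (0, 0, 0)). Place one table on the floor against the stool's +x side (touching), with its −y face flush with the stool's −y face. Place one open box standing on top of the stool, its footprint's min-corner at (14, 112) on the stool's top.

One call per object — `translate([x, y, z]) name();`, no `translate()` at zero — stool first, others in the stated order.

stool();
translate([322, 0, 0]) table();
translate([14, 112, 385]) open_box();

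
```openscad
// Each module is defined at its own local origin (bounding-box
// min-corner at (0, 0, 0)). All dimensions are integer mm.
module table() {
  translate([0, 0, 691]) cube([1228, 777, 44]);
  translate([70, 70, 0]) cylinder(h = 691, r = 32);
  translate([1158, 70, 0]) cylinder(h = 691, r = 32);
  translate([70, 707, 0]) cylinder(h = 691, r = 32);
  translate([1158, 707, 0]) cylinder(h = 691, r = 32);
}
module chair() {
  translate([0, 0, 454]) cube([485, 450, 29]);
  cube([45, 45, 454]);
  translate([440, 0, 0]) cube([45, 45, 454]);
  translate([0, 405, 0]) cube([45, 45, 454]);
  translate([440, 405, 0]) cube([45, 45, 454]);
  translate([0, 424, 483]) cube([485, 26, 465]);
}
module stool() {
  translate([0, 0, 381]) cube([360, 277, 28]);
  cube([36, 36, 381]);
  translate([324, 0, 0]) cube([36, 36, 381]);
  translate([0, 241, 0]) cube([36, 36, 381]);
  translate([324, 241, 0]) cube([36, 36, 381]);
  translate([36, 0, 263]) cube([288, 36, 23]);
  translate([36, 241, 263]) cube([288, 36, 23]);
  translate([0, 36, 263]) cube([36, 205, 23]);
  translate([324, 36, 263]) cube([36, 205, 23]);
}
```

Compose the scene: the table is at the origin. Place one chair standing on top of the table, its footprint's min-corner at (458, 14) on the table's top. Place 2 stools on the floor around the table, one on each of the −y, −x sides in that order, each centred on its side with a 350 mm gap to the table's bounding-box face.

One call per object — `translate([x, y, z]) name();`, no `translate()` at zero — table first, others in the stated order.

table();
translate([458, 14, 735]) chair();
translate([434, -627, 0]) stool();
translate([-710, 250, 0]) stool();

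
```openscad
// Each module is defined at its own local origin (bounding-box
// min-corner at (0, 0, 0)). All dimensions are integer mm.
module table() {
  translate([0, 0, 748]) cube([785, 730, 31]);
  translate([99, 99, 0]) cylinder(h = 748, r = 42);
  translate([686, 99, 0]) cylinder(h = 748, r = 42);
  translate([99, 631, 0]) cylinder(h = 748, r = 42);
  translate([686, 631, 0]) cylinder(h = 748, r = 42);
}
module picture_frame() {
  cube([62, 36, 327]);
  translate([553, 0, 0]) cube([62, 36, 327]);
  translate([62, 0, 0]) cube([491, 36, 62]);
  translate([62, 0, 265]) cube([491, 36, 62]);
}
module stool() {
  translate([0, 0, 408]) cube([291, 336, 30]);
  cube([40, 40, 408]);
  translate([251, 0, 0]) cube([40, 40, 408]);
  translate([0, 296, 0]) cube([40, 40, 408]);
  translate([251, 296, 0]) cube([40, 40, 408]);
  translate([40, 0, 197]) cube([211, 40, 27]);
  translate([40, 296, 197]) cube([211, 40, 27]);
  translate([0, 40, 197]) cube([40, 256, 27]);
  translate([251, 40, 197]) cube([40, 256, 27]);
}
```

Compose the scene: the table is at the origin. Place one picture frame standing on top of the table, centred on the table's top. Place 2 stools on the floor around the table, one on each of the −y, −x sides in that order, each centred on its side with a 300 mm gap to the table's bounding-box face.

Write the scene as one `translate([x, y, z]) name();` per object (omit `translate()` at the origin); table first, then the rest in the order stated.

table();
translate([85, 347, 779]) picture_frame();
translate([247, -636, 0]) stool();
translate([-591, 197, 0]) stool();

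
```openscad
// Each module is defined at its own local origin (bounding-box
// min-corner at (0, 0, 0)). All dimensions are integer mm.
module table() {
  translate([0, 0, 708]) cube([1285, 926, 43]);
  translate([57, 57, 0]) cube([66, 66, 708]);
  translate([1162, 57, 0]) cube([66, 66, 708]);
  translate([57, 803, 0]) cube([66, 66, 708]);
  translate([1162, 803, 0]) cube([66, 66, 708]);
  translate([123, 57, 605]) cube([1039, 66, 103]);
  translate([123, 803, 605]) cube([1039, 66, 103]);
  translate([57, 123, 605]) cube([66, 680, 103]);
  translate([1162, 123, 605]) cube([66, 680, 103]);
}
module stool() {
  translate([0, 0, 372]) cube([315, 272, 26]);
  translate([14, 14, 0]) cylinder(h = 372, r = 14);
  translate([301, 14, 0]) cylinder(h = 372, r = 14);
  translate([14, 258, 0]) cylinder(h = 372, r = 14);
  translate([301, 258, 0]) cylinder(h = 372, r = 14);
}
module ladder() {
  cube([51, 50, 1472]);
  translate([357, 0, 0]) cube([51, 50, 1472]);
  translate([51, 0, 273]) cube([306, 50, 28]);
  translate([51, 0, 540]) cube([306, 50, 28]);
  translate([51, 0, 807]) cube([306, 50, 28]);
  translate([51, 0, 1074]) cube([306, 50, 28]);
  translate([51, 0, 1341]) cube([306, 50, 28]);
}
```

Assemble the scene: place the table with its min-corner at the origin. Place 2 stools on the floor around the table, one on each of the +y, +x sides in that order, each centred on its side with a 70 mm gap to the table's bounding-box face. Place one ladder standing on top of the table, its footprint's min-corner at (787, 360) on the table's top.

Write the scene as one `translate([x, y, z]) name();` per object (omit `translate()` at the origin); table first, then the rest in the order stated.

table();
translate([485, 996, 0]) stool();
translate([1355, 327, 0]) stool();
translate([787, 360, 751]) ladder();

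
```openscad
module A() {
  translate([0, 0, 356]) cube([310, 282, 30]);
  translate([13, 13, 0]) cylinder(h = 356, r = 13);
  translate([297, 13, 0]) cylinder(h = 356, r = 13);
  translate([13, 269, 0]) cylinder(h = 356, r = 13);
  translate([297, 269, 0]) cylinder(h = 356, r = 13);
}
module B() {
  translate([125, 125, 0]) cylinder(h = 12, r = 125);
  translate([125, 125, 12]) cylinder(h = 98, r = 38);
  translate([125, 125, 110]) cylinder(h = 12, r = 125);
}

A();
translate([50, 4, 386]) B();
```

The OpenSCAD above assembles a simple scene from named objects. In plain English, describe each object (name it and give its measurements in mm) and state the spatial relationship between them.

A is a four-legged stool. The seat is 310×282 mm, 30 mm thick, top at z = 386 mm. It stands on four round legs, each 26 mm in diameter, from z = 0 to the seat underside, each leg's axis is inset half a diameter from the nearest pair of seat edges (so the leg's bounding box is flush with the corner).

B is a spool: two coaxial disc flanges of radius 125 mm and thickness 12 mm, joined by a core cylinder of radius 38 mm and height 98 mm. The lower flange rests on z = 0 and the three cylinders share a vertical axis.

The spool is on top of the stool.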